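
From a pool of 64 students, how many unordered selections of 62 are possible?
C(64,62) = 64!/(62!×2!) = 2016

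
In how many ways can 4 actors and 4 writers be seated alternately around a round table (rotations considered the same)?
Fix one of the actors: (4-1)! ways for the remaining actors, × 4! ways for the writers = 6 × 24 = 144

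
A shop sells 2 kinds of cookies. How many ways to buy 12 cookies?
C(12+2-1, 2-1) = C(13, 1) = 13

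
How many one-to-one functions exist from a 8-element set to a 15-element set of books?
P(15,8) = 15!/(15-8)! = 259459200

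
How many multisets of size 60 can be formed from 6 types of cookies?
C(60+6-1, 6-1) = C(65, 5) = 8259888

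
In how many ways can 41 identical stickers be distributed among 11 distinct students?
C(41+11-1, 11-1) = C(51, 10) = 12777711870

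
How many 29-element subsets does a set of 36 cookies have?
C(36,29) = 36!/(29!×7!) = 8347680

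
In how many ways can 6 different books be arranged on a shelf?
6! = 720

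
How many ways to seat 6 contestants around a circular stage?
Circular: fix one position, arrange the rest. (6-1)! = 120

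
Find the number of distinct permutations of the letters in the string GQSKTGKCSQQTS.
13! / (1! × 2! × 2! × 2! × 3! × 3!) = 21621600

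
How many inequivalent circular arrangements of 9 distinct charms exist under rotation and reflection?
(9-1)!/2 = 40320/2 = 20160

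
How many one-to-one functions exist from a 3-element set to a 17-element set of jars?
P(17,3) = 17!/(17-3)! = 4080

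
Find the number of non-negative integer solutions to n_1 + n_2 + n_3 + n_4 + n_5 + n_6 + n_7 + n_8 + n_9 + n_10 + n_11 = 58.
C(58+11-1, 11-1) = C(68, 10) = 290752384208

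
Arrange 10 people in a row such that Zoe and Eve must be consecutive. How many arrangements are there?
Treat the 2 as one block: (10-2+1)! × 2! = 362880 × 2 = 725760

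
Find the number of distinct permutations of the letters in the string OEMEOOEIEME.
11! / (1! × 3! × 5! × 2!) = 27720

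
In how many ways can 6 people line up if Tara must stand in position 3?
Fix one position: (6-1)! = 120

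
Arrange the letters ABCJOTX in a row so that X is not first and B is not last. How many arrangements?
By inclusion-exclusion: 7! - 2×(7-1)! + (7-2)! = 5040 - 1440 + 120 = 3720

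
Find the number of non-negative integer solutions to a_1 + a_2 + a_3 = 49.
C(49+3-1, 3-1) = C(51, 2) = 1275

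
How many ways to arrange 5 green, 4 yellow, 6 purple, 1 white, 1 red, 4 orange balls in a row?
21! / (5! × 4! × 6! × 1! × 1! × 4!) = 1026615189600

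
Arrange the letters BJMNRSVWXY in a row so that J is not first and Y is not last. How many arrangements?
By inclusion-exclusion: 10! - 2×(10-1)! + (10-2)! = 3628800 - 725760 + 40320 = 2943360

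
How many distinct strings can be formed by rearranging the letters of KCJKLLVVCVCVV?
13! / (1! × 2! × 2! × 5! × 3!) = 2162160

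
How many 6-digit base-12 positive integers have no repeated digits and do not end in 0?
Last digit: 11 nonzero choices. First digit: 10 (nonzero, ≠last). Middle 4: P(10,4) = 5040. Total = 554400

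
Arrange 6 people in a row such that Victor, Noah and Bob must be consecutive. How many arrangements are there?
Treat the 3 as one block: (6-3+1)! × 3! = 24 × 6 = 144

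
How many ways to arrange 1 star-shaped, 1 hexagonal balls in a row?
2! / (1! × 1!) = 2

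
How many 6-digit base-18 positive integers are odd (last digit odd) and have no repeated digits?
Last∈{1,3,5,7,9,11,13,15,17}. Last=0: 0. Last nonzero: 9×16×P(16,4) = 6289920. Total = 6289920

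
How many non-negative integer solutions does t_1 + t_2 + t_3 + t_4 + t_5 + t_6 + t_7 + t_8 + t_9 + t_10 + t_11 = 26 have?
C(26+11-1, 11-1) = C(36, 10) = 254186856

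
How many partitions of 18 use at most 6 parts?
By conjugation, equals partitions of 18 into parts ≤ 6. Let r_j(i) = number of partitions of i into parts ≤ j, for i = 0..18. r_1(i) = 1 for all i; r_j(i) = r_{j-1}(i) + r_j(i-j). Rows j = 2..6: ≤2: 1 1 2 2 3 3 4 4 5 5 6 6 7 7 8 8 9 9 10; ≤3: 1 1 2 3 4 5 7 8 10 12 14 16 19 21 24 27 30 33 37; ≤4: 1 1 2 3 5 6 9 11 15 18 23 27 34 39 47 54 64 72 84; ≤5: 1 1 2 3 5 7 10 13 18 23 30 37 47 57 70 84 101 119 141; ≤6: 1 1 2 3 5 7 11 14 20 26 35 44 58 71 90 110 136 163 199. r_6(18) = 199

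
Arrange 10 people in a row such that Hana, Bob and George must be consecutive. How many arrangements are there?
Treat the 3 as one block: (10-3+1)! × 3! = 40320 × 6 = 241920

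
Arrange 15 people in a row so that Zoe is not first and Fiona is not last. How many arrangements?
By inclusion-exclusion: 15! - 2×(15-1)! + (15-2)! = 1307674368000 - 174356582400 + 6227020800 = 1139544806400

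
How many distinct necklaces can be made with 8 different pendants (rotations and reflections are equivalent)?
(8-1)!/2 = 5040/2 = 2520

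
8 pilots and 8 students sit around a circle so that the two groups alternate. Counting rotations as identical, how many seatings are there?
Fix one of the pilots: (8-1)! ways for the remaining pilots, × 8! ways for the students = 5040 × 40320 = 203212800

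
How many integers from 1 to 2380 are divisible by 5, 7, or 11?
⌊2380/5⌋+⌊2380/7⌋+⌊2380/11⌋ - ⌊2380/35⌋-⌊2380/55⌋-⌊2380/77⌋ + ⌊2380/385⌋ = 476+340+216 - 68-43-30 + 6 = 897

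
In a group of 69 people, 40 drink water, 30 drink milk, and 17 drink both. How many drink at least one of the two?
|A∪B| = |A| + |B| - |A∩B| = 40 + 30 - 17 = 53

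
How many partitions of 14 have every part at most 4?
Let r_j(i) = number of partitions of i into parts ≤ j, for i = 0..14. r_1(i) = 1 for all i; r_j(i) = r_{j-1}(i) + r_j(i-j). Rows j = 2..4: ≤2: 1 1 2 2 3 3 4 4 5 5 6 6 7 7 8; ≤3: 1 1 2 3 4 5 7 8 10 12 14 16 19 21 24; ≤4: 1 1 2 3 5 6 9 11 15 18 23 27 34 39 47. r_4(14) = 47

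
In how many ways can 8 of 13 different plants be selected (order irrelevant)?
C(13,8) = 13!/(8!×5!) = 1287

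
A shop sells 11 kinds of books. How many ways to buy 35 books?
C(35+11-1, 11-1) = C(45, 10) = 3190187286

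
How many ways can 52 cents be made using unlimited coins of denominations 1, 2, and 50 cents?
Coefficient of x^52 in 1/(1-x^1) · 1/(1-x^2) · 1/(1-x^50). Case on j = number of 50-cent coins (j = 0..1); remainder r = 52 - 50j is made from {1,2} in ⌊r/2⌋+1 ways. r = 52, 2 → 27 + 2 = 29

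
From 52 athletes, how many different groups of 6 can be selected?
C(52,6) = 52!/(6!×46!) = 20358520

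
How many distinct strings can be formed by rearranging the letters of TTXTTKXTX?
9! / (3! × 5! × 1!) = 504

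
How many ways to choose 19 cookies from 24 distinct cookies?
C(24,19) = 24!/(19!×5!) = 42504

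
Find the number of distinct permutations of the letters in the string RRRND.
5! / (1! × 3! × 1!) = 20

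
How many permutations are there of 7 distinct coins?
7! = 5040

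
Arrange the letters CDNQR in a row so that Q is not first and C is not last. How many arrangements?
By inclusion-exclusion: 5! - 2×(5-1)! + (5-2)! = 120 - 48 + 6 = 78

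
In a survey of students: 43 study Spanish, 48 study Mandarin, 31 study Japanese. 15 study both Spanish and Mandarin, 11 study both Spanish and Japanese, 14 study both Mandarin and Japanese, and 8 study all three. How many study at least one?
|A∪B∪C| = 43+48+31-15-11-14+8 = 90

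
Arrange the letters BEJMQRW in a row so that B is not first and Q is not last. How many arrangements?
By inclusion-exclusion: 7! - 2×(7-1)! + (7-2)! = 5040 - 1440 + 120 = 3720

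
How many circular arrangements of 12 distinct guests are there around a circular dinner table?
Circular: fix one position, arrange the rest. (12-1)! = 39916800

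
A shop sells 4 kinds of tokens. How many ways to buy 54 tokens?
C(54+4-1, 4-1) = C(57, 3) = 29260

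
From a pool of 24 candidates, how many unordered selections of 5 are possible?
C(24,5) = 24!/(5!×19!) = 42504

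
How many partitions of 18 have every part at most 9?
Let r_j(i) = number of partitions of i into parts ≤ j, for i = 0..18. r_1(i) = 1 for all i; r_j(i) = r_{j-1}(i) + r_j(i-j). Rows j = 2..9: ≤2: 1 1 2 2 3 3 4 4 5 5 6 6 7 7 8 8 9 9 10; ≤3: 1 1 2 3 4 5 7 8 10 12 14 16 19 21 24 27 30 33 37; ≤4: 1 1 2 3 5 6 9 11 15 18 23 27 34 39 47 54 64 72 84; ≤5: 1 1 2 3 5 7 10 13 18 23 30 37 47 57 70 84 101 119 141; ≤6: 1 1 2 3 5 7 11 14 20 26 35 44 58 71 90 110 136 163 199; ≤7: 1 1 2 3 5 7 11 15 21 28 38 49 65 82 105 131 164 201 248; ≤8: 1 1 2 3 5 7 11 15 22 29 40 52 70 89 116 146 186 230 288; ≤9: 1 1 2 3 5 7 11 15 22 30 41 54 73 94 123 157 201 252 318. r_9(18) = 318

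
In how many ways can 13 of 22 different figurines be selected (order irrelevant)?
C(22,13) = 22!/(13!×9!) = 497420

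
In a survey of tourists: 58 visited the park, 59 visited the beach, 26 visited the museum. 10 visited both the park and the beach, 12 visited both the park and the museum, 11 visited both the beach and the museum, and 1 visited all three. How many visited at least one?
|A∪B∪C| = 58+59+26-10-12-11+1 = 111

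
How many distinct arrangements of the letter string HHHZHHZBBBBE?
12! / (1! × 5! × 4! × 2!) = 83160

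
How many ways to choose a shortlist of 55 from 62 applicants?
C(62,55) = 62!/(55!×7!) = 491796152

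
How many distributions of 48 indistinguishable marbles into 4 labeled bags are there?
C(48+4-1, 4-1) = C(51, 3) = 20825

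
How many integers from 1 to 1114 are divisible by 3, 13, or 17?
⌊1114/3⌋+⌊1114/13⌋+⌊1114/17⌋ - ⌊1114/39⌋-⌊1114/51⌋-⌊1114/221⌋ + ⌊1114/663⌋ = 371+85+65 - 28-21-5 + 1 = 468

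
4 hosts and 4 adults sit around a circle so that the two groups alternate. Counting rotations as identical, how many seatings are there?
Fix one of the hosts: (4-1)! ways for the remaining hosts, × 4! ways for the adults = 6 × 24 = 144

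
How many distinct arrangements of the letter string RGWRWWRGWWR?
11! / (2! × 5! × 4!) = 6930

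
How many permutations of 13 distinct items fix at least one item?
Complement of the derangements. !13 = Σ_{j=0}^{13} (-1)^j·13!/j! = 6227020800 - 6227020800 + 3113510400 - 1037836800 + 259459200 - 51891840 + 8648640 - 1235520 + 154440 - 17160 + 1716 - 156 + 13 - 1 = 2290792932. 13! - !13 = 6227020800 - 2290792932 = 3936227868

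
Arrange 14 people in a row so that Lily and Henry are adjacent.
Treat as block: (14-1)! × 2! = 6227020800 × 2 = 12454041600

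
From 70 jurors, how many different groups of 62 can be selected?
C(70,62) = 70!/(62!×8!) = 9440350920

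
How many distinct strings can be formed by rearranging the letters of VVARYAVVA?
9! / (1! × 3! × 4! × 1!) = 2520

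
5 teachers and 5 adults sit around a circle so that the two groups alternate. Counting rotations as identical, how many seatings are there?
Fix one of the teachers: (5-1)! ways for the remaining teachers, × 5! ways for the adults = 24 × 120 = 2880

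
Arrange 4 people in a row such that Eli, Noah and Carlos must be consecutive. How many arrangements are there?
Treat the 3 as one block: (4-3+1)! × 3! = 2 × 6 = 12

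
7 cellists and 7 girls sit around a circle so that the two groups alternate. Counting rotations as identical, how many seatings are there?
Fix one of the cellists: (7-1)! ways for the remaining cellists, × 7! ways for the girls = 720 × 5040 = 3628800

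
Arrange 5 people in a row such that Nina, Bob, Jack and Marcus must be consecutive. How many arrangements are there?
Treat the 4 as one block: (5-4+1)! × 4! = 2 × 24 = 48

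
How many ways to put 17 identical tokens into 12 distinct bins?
C(17+12-1, 12-1) = C(28, 11) = 21474180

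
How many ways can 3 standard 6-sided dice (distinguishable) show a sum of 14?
Coefficient of x^14 in (x + x² + ... + x^6)^3. By inclusion-exclusion on dice exceeding 6: Σ_j (-1)^j C(3,j)·C(14-1-6j, 2) = C(3,0)·C(13,2) - C(3,1)·C(7,2) = 1·78 - 3·21 = 15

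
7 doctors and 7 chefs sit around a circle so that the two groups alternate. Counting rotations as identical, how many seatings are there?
Fix one of the doctors: (7-1)! ways for the remaining doctors, × 7! ways for the chefs = 720 × 5040 = 3628800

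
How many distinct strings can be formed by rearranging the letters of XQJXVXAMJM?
10! / (1! × 2! × 2! × 1! × 1! × 3!) = 151200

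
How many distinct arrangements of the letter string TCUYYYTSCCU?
11! / (1! × 2! × 3! × 2! × 3!) = 277200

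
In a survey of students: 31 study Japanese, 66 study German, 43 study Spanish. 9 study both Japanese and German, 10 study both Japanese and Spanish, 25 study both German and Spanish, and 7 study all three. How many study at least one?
|A∪B∪C| = 31+66+43-9-10-25+7 = 103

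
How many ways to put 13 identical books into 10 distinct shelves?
C(13+10-1, 10-1) = C(22, 9) = 497420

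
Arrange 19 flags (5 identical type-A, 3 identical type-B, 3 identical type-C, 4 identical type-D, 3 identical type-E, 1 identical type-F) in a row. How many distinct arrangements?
19! / (5! × 3! × 3! × 4! × 3! × 1!) = 195545750400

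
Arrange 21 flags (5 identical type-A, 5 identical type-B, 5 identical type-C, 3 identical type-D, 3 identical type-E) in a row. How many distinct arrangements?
21! / (5! × 5! × 5! × 3! × 3!) = 821292151680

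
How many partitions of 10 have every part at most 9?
Let r_j(i) = number of partitions of i into parts ≤ j, for i = 0..10. r_1(i) = 1 for all i; r_j(i) = r_{j-1}(i) + r_j(i-j). Rows j = 2..9: ≤2: 1 1 2 2 3 3 4 4 5 5 6; ≤3: 1 1 2 3 4 5 7 8 10 12 14; ≤4: 1 1 2 3 5 6 9 11 15 18 23; ≤5: 1 1 2 3 5 7 10 13 18 23 30; ≤6: 1 1 2 3 5 7 11 14 20 26 35; ≤7: 1 1 2 3 5 7 11 15 21 28 38; ≤8: 1 1 2 3 5 7 11 15 22 29 40; ≤9: 1 1 2 3 5 7 11 15 22 30 41. r_9(10) = 41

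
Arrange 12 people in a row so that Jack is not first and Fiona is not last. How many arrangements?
By inclusion-exclusion: 12! - 2×(12-1)! + (12-2)! = 479001600 - 79833600 + 3628800 = 402796800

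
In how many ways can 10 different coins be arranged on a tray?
10! = 3628800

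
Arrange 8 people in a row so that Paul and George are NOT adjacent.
Total - adjacent = 8! - (8-1)!×2 = 40320 - 10080 = 30240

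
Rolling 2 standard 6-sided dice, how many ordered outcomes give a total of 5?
Coefficient of x^5 in (x + x² + ... + x^6)^2. By inclusion-exclusion on dice exceeding 6: Σ_j (-1)^j C(2,j)·C(5-1-6j, 1) = C(2,0)·C(4,1) = 1·4 = 4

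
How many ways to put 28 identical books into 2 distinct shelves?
C(28+2-1, 2-1) = C(29, 1) = 29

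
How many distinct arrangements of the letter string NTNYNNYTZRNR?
12! / (2! × 2! × 2! × 5! × 1!) = 498960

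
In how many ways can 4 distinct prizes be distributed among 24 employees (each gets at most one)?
P(24,4) = 24!/(24-4)! = 255024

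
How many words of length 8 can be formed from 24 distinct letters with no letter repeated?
P(24,8) = 24!/(24-8)! = 29654190720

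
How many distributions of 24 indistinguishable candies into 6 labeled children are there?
C(24+6-1, 6-1) = C(29, 5) = 118755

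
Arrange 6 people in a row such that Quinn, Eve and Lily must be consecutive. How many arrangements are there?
Treat the 3 as one block: (6-3+1)! × 3! = 24 × 6 = 144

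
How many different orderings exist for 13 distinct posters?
13! = 6227020800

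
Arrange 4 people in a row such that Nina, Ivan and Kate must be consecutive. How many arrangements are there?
Treat the 3 as one block: (4-3+1)! × 3! = 2 × 6 = 12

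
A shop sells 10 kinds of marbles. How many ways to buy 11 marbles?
C(11+10-1, 10-1) = C(20, 9) = 167960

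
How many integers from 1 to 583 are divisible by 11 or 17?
⌊583/11⌋ + ⌊583/17⌋ - ⌊583/187⌋ = 53 + 34 - 3 = 84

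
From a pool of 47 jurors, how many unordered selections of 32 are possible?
C(47,32) = 47!/(32!×15!) = 751616304549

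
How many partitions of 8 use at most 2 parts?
By conjugation, equals partitions of 8 into parts ≤ 2. Let r_j(i) = number of partitions of i into parts ≤ j, for i = 0..8. r_1(i) = 1 for all i; r_j(i) = r_{j-1}(i) + r_j(i-j). Rows j = 2..2: ≤2: 1 1 2 2 3 3 4 4 5. r_2(8) = 5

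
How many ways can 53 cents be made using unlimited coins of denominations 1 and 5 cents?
Coefficient of x^53 in 1/(1-x^1) · 1/(1-x^5). Use j coins of 5 for j = 0..⌊53/5⌋ = 10, the rest in 1s: 10 + 1 = 11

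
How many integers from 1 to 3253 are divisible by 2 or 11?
⌊3253/2⌋ + ⌊3253/11⌋ - ⌊3253/22⌋ = 1626 + 295 - 147 = 1774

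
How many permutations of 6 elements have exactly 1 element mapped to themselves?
Choose the 1 fixed point C(6,1) = 6, derange the rest: !5 = Σ_{j=0}^{5} (-1)^j·5!/j! = 120 - 120 + 60 - 20 + 5 - 1 = 44. Product = 6 × 44 = 264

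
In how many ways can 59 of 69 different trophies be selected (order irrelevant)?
C(69,59) = 69!/(59!×10!) = 340032449328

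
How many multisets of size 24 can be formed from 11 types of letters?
C(24+11-1, 11-1) = C(34, 10) = 131128140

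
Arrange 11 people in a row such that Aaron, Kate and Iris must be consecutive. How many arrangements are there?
Treat the 3 as one block: (11-3+1)! × 3! = 362880 × 6 = 2177280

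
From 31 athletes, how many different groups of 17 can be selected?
C(31,17) = 31!/(17!×14!) = 265182525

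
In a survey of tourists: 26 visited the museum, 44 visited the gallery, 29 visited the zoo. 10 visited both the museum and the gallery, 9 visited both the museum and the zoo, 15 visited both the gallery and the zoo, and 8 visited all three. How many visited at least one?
|A∪B∪C| = 26+44+29-10-9-15+8 = 73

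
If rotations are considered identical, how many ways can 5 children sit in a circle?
Circular: fix one position, arrange the rest. (5-1)! = 24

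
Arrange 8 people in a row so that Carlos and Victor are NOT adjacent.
Total - adjacent = 8! - (8-1)!×2 = 40320 - 10080 = 30240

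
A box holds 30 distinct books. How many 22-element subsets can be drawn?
C(30,22) = 30!/(22!×8!) = 5852925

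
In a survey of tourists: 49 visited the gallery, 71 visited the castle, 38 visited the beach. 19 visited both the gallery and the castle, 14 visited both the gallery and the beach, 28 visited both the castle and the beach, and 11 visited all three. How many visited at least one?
|A∪B∪C| = 49+71+38-19-14-28+11 = 108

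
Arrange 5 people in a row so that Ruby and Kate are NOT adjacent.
Total - adjacent = 5! - (5-1)!×2 = 120 - 48 = 72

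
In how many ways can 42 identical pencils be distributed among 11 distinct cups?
C(42+11-1, 11-1) = C(52, 10) = 15820024220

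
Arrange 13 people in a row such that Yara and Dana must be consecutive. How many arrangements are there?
Treat the 2 as one block: (13-2+1)! × 2! = 479001600 × 2 = 958003200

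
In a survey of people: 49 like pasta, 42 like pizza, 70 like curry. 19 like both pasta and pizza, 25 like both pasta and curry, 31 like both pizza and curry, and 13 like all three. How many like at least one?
|A∪B∪C| = 49+42+70-19-25-31+13 = 99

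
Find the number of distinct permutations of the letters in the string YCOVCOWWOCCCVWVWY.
17! / (3! × 3! × 2! × 5! × 4!) = 1715313600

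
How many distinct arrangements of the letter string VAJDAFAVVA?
10! / (1! × 1! × 3! × 4! × 1!) = 25200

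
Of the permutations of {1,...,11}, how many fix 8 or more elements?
Exactly j fixed points: C(11,j)·!(11-j); sum over j ≥ 8 (derangement numbers via !m = (m-1)·(!(m-1) + !(m-2)): !0..!3 = 1, 0, 1, 2). Σ_{j=8}^{11} C(11,j)·!(11-j) = C(11,8)·!3 + C(11,9)·!2 + C(11,10)·!1 + C(11,11)·!0 = 165·2 + 55·1 + 11·0 + 1·1 = 386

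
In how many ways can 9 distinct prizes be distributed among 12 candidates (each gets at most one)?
P(12,9) = 12!/(12-9)! = 79833600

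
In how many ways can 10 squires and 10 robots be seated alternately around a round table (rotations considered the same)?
Fix one of the squires: (10-1)! ways for the remaining squires, × 10! ways for the robots = 362880 × 3628800 = 1316818944000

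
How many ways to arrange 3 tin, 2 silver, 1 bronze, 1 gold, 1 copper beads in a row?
8! / (3! × 2! × 1! × 1! × 1!) = 3360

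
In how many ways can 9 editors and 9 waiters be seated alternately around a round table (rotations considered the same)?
Fix one of the editors: (9-1)! ways for the remaining editors, × 9! ways for the waiters = 40320 × 362880 = 14631321600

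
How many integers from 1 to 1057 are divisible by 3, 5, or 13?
⌊1057/3⌋+⌊1057/5⌋+⌊1057/13⌋ - ⌊1057/15⌋-⌊1057/39⌋-⌊1057/65⌋ + ⌊1057/195⌋ = 352+211+81 - 70-27-16 + 5 = 536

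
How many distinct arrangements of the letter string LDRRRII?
7! / (3! × 1! × 1! × 2!) = 420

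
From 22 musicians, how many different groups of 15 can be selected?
C(22,15) = 22!/(15!×7!) = 170544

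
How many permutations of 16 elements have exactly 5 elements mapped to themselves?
Choose the 5 fixed points C(16,5) = 4368, derange the rest: !11 = Σ_{j=0}^{11} (-1)^j·11!/j! = 39916800 - 39916800 + 19958400 - 6652800 + 1663200 - 332640 + 55440 - 7920 + 990 - 110 + 11 - 1 = 14684570. Product = 4368 × 14684570 = 64142201760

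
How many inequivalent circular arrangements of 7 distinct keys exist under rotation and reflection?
(7-1)!/2 = 720/2 = 360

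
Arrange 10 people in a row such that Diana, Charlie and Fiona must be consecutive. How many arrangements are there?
Treat the 3 as one block: (10-3+1)! × 3! = 40320 × 6 = 241920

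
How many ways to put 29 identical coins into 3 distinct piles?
C(29+3-1, 3-1) = C(31, 2) = 465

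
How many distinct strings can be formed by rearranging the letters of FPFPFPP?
7! / (4! × 3!) = 35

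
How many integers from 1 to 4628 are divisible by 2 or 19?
⌊4628/2⌋ + ⌊4628/19⌋ - ⌊4628/38⌋ = 2314 + 243 - 121 = 2436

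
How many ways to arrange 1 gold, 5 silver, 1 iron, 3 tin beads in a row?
10! / (1! × 5! × 1! × 3!) = 5040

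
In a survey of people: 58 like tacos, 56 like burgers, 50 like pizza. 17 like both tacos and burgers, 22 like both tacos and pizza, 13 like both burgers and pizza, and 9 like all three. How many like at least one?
|A∪B∪C| = 58+56+50-17-22-13+9 = 121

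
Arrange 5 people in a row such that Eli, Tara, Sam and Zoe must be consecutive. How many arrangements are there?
Treat the 4 as one block: (5-4+1)! × 4! = 2 × 24 = 48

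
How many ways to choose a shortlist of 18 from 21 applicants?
C(21,18) = 21!/(18!×3!) = 1330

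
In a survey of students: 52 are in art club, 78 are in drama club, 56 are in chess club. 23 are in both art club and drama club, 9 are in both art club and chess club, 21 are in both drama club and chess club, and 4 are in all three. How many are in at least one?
|A∪B∪C| = 52+78+56-23-9-21+4 = 137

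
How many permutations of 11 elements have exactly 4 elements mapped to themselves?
Choose the 4 fixed points C(11,4) = 330, derange the rest: !7 = Σ_{j=0}^{7} (-1)^j·7!/j! = 5040 - 5040 + 2520 - 840 + 210 - 42 + 7 - 1 = 1854. Product = 330 × 1854 = 611820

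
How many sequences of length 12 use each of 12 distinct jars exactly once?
12! = 479001600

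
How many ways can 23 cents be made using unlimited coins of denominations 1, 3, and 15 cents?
Coefficient of x^23 in 1/(1-x^1) · 1/(1-x^3) · 1/(1-x^15). Case on j = number of 15-cent coins (j = 0..1); remainder r = 23 - 15j is made from {1,3} in ⌊r/3⌋+1 ways. r = 23, 8 → 8 + 3 = 11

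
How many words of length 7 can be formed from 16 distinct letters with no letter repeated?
P(16,7) = 16!/(16-7)! = 57657600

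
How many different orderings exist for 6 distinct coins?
6! = 720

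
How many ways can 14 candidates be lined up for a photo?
14! = 87178291200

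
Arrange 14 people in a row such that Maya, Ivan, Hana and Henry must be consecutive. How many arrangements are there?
Treat the 4 as one block: (14-4+1)! × 4! = 39916800 × 24 = 958003200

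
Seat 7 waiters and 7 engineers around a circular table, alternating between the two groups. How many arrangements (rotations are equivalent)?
Fix one of the waiters: (7-1)! ways for the remaining waiters, × 7! ways for the engineers = 720 × 5040 = 3628800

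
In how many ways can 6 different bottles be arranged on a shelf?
6! = 720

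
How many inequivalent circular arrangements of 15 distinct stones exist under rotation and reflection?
(15-1)!/2 = 87178291200/2 = 43589145600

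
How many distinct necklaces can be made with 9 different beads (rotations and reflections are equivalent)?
(9-1)!/2 = 40320/2 = 20160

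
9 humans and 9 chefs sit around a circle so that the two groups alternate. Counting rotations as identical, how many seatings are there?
Fix one of the humans: (9-1)! ways for the remaining humans, × 9! ways for the chefs = 40320 × 362880 = 14631321600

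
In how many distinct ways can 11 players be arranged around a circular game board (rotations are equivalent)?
Circular: fix one position, arrange the rest. (11-1)! = 3628800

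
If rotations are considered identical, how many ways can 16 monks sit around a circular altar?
Circular: fix one position, arrange the rest. (16-1)! = 1307674368000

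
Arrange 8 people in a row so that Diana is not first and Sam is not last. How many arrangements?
By inclusion-exclusion: 8! - 2×(8-1)! + (8-2)! = 40320 - 10080 + 720 = 30960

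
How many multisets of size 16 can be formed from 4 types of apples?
C(16+4-1, 4-1) = C(19, 3) = 969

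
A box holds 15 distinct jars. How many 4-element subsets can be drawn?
C(15,4) = 15!/(4!×11!) = 1365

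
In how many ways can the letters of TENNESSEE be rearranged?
9! / (1! × 4! × 2! × 2!) = 3780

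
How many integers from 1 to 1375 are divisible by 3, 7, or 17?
⌊1375/3⌋+⌊1375/7⌋+⌊1375/17⌋ - ⌊1375/21⌋-⌊1375/51⌋-⌊1375/119⌋ + ⌊1375/357⌋ = 458+196+80 - 65-26-11 + 3 = 635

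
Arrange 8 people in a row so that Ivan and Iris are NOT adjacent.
Total - adjacent = 8! - (8-1)!×2 = 40320 - 10080 = 30240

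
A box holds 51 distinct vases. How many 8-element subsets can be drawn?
C(51,8) = 51!/(8!×43!) = 636763050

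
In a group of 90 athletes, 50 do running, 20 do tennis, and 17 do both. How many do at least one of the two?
|A∪B| = |A| + |B| - |A∩B| = 50 + 20 - 17 = 53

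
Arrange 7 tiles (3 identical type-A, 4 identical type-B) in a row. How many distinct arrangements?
7! / (3! × 4!) = 35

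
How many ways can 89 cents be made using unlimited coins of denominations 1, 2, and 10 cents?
Coefficient of x^89 in 1/(1-x^1) · 1/(1-x^2) · 1/(1-x^10). Case on j = number of 10-cent coins (j = 0..8); remainder r = 89 - 10j is made from {1,2} in ⌊r/2⌋+1 ways. r = 89, 79, 69, 59, 49, 39, 29, 19, 9 → 45 + 40 + 35 + 30 + 25 + 20 + 15 + 10 + 5 = 225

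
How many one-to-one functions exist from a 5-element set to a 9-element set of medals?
P(9,5) = 9!/(9-5)! = 15120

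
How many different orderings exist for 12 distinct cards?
12! = 479001600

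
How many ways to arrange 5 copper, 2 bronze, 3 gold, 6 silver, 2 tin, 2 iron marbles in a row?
20! / (5! × 2! × 3! × 6! × 2! × 2!) = 586637251200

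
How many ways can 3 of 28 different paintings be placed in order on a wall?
P(28,3) = 28!/(28-3)! = 19656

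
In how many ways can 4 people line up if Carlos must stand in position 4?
Fix one position: (4-1)! = 6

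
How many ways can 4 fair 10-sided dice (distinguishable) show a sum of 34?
Coefficient of x^34 in (x + x² + ... + x^10)^4. By inclusion-exclusion on dice exceeding 10: Σ_j (-1)^j C(4,j)·C(34-1-10j, 3) = C(4,0)·C(33,3) - C(4,1)·C(23,3) + C(4,2)·C(13,3) - C(4,3)·C(3,3) = 1·5456 - 4·1771 + 6·286 - 4·1 = 84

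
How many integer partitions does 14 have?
Pentagonal recurrence p(n) = p(n-1) + p(n-2) - p(n-5) - p(n-7) + p(n-12) + p(n-15) - ... gives p(0..13) = 1, 1, 2, 3, 5, 7, 11, 15, 22, 30, 42, 56, 77, 101. p(14) = p(13) + p(12) - p(9) - p(7) + p(2) = 101 + 77 - 30 - 15 + 2 = 135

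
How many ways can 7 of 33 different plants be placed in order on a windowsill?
P(33,7) = 33!/(33-7)! = 21531121920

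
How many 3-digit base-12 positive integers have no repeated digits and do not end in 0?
Last digit: 11 nonzero choices. First digit: 10 (nonzero, ≠last). Middle 1: P(10,1) = 10. Total = 1100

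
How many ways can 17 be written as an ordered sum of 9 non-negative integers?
C(17+9-1, 9-1) = C(25, 8) = 1081575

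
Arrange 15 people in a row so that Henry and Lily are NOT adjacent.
Total - adjacent = 15! - (15-1)!×2 = 1307674368000 - 174356582400 = 1133317785600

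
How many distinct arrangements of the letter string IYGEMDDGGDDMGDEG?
16! / (2! × 2! × 5! × 1! × 1! × 5!) = 363242880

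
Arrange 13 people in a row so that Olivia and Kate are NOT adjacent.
Total - adjacent = 13! - (13-1)!×2 = 6227020800 - 958003200 = 5269017600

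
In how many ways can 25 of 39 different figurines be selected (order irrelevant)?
C(39,25) = 39!/(25!×14!) = 15084504396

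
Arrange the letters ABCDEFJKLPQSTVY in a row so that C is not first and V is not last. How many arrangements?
By inclusion-exclusion: 15! - 2×(15-1)! + (15-2)! = 1307674368000 - 174356582400 + 6227020800 = 1139544806400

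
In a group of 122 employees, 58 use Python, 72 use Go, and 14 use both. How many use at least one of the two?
|A∪B| = |A| + |B| - |A∩B| = 58 + 72 - 14 = 116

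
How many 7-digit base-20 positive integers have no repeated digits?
First digit: 19 choices (nonzero). Then descending: 19 × 19 × 18 × 17 × 16 × 15 × 14 = 371165760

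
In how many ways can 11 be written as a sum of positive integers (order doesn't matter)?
Pentagonal recurrence p(n) = p(n-1) + p(n-2) - p(n-5) - p(n-7) + p(n-12) + p(n-15) - ... gives p(0..10) = 1, 1, 2, 3, 5, 7, 11, 15, 22, 30, 42. p(11) = p(10) + p(9) - p(6) - p(4) = 42 + 30 - 11 - 5 = 56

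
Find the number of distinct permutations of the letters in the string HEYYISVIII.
10! / (1! × 1! × 1! × 2! × 1! × 4!) = 75600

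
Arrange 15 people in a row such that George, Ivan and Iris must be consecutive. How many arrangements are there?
Treat the 3 as one block: (15-3+1)! × 3! = 6227020800 × 6 = 37362124800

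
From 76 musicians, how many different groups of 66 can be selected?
C(76,66) = 76!/(66!×10!) = 954526728530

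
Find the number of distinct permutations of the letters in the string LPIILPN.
7! / (2! × 2! × 2! × 1!) = 630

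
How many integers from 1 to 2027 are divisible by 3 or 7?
⌊2027/3⌋ + ⌊2027/7⌋ - ⌊2027/21⌋ = 675 + 289 - 96 = 868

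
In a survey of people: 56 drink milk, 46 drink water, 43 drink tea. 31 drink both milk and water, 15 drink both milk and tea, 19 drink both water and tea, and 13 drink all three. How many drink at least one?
|A∪B∪C| = 56+46+43-31-15-19+13 = 93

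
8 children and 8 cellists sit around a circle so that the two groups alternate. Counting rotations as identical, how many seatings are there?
Fix one of the children: (8-1)! ways for the remaining children, × 8! ways for the cellists = 5040 × 40320 = 203212800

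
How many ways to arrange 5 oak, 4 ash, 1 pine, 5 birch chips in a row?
15! / (5! × 4! × 1! × 5!) = 3783780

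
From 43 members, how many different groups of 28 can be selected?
C(43,28) = 43!/(28!×15!) = 151532656696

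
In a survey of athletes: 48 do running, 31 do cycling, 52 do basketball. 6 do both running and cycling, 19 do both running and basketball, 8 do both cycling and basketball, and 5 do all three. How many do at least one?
|A∪B∪C| = 48+31+52-6-19-8+5 = 103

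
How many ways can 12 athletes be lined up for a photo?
12! = 479001600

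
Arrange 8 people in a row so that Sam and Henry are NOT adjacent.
Total - adjacent = 8! - (8-1)!×2 = 40320 - 10080 = 30240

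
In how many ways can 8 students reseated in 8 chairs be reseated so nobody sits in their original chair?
!8 = Σ_{j=0}^{8} (-1)^j·8!/j! = 40320 - 40320 + 20160 - 6720 + 1680 - 336 + 56 - 8 + 1 = 14833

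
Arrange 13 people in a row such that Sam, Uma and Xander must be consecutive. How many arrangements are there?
Treat the 3 as one block: (13-3+1)! × 3! = 39916800 × 6 = 239500800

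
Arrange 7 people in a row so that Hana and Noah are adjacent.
Treat as block: (7-1)! × 2! = 720 × 2 = 1440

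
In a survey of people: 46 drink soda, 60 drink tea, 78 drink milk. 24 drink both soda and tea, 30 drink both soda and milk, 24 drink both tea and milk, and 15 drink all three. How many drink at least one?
|A∪B∪C| = 46+60+78-24-30-24+15 = 121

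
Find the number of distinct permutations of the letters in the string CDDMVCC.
7! / (1! × 1! × 2! × 3!) = 420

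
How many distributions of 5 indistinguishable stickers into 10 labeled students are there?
C(5+10-1, 10-1) = C(14, 9) = 2002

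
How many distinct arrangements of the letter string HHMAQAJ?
7! / (2! × 1! × 1! × 2! × 1!) = 1260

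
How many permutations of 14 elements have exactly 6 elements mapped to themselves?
Choose the 6 fixed points C(14,6) = 3003, derange the rest: !8 = Σ_{j=0}^{8} (-1)^j·8!/j! = 40320 - 40320 + 20160 - 6720 + 1680 - 336 + 56 - 8 + 1 = 14833. Product = 3003 × 14833 = 44543499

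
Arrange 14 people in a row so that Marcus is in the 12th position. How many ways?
Fix one position: (14-1)! = 6227020800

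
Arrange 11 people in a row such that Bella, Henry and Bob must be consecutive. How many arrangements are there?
Treat the 3 as one block: (11-3+1)! × 3! = 362880 × 6 = 2177280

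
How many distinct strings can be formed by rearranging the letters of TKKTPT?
6! / (3! × 2! × 1!) = 60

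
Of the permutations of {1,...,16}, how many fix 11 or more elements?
Exactly j fixed points: C(16,j)·!(16-j); sum over j ≥ 11 (derangement numbers via !m = (m-1)·(!(m-1) + !(m-2)): !0..!5 = 1, 0, 1, 2, 9, 44). Σ_{j=11}^{16} C(16,j)·!(16-j) = C(16,11)·!5 + C(16,12)·!4 + C(16,13)·!3 + C(16,14)·!2 + C(16,15)·!1 + C(16,16)·!0 = 4368·44 + 1820·9 + 560·2 + 120·1 + 16·0 + 1·1 = 209813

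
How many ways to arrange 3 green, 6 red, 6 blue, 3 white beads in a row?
18! / (3! × 6! × 6! × 3!) = 343062720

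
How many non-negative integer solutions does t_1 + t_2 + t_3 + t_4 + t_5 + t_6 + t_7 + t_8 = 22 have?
C(22+8-1, 8-1) = C(29, 7) = 1560780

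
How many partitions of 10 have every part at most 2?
Let r_j(i) = number of partitions of i into parts ≤ j, for i = 0..10. r_1(i) = 1 for all i; r_j(i) = r_{j-1}(i) + r_j(i-j). Rows j = 2..2: ≤2: 1 1 2 2 3 3 4 4 5 5 6. r_2(10) = 6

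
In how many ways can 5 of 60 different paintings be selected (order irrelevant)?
C(60,5) = 60!/(5!×55!) = 5461512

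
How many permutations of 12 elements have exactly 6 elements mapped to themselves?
Choose the 6 fixed points C(12,6) = 924, derange the rest: !6 = Σ_{j=0}^{6} (-1)^j·6!/j! = 720 - 720 + 360 - 120 + 30 - 6 + 1 = 265. Product = 924 × 265 = 244860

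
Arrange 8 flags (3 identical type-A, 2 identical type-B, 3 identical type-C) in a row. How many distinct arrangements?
8! / (3! × 2! × 3!) = 560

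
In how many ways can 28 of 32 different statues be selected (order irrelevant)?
C(32,28) = 32!/(28!×4!) = 35960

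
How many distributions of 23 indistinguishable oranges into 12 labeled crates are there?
C(23+12-1, 12-1) = C(34, 11) = 286097760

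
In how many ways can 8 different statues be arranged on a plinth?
8! = 40320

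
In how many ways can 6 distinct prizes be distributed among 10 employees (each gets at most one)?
P(10,6) = 10!/(10-6)! = 151200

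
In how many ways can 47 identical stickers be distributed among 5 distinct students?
C(47+5-1, 5-1) = C(51, 4) = 249900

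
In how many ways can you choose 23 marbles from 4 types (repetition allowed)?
C(23+4-1, 4-1) = C(26, 3) = 2600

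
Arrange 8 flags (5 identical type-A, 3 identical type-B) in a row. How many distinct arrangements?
8! / (5! × 3!) = 56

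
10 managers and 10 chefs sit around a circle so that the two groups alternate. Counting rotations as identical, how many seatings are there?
Fix one of the managers: (10-1)! ways for the remaining managers, × 10! ways for the chefs = 362880 × 3628800 = 1316818944000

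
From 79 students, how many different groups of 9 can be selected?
C(79,9) = 79!/(9!×70!) = 205811513765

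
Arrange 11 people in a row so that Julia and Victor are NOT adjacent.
Total - adjacent = 11! - (11-1)!×2 = 39916800 - 7257600 = 32659200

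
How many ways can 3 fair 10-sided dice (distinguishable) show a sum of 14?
Coefficient of x^14 in (x + x² + ... + x^10)^3. By inclusion-exclusion on dice exceeding 10: Σ_j (-1)^j C(3,j)·C(14-1-10j, 2) = C(3,0)·C(13,2) - C(3,1)·C(3,2) = 1·78 - 3·3 = 69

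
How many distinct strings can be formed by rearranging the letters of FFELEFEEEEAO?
12! / (1! × 1! × 1! × 3! × 6!) = 110880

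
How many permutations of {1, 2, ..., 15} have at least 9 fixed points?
Exactly j fixed points: C(15,j)·!(15-j); sum over j ≥ 9 (derangement numbers via !m = (m-1)·(!(m-1) + !(m-2)): !0..!6 = 1, 0, 1, 2, 9, 44, 265). Σ_{j=9}^{15} C(15,j)·!(15-j) = C(15,9)·!6 + C(15,10)·!5 + C(15,11)·!4 + C(15,12)·!3 + C(15,13)·!2 + C(15,14)·!1 + C(15,15)·!0 = 5005·265 + 3003·44 + 1365·9 + 455·2 + 105·1 + 15·0 + 1·1 = 1471758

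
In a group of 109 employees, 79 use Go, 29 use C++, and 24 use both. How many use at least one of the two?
|A∪B| = |A| + |B| - |A∩B| = 79 + 29 - 24 = 84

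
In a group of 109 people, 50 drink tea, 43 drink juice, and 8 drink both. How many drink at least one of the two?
|A∪B| = |A| + |B| - |A∩B| = 50 + 43 - 8 = 85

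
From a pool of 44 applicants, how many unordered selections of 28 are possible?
C(44,28) = 44!/(28!×16!) = 416714805914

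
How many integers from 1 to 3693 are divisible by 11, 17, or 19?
⌊3693/11⌋+⌊3693/17⌋+⌊3693/19⌋ - ⌊3693/187⌋-⌊3693/209⌋-⌊3693/323⌋ + ⌊3693/3553⌋ = 335+217+194 - 19-17-11 + 1 = 700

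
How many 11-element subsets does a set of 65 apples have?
C(65,11) = 65!/(11!×54!) = 895068996640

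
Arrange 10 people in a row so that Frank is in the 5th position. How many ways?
Fix one position: (10-1)! = 362880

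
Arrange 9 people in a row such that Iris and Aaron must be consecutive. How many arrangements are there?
Treat the 2 as one block: (9-2+1)! × 2! = 40320 × 2 = 80640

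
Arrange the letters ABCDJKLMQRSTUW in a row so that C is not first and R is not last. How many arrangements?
By inclusion-exclusion: 14! - 2×(14-1)! + (14-2)! = 87178291200 - 12454041600 + 479001600 = 75203251200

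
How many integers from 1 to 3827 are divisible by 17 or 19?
⌊3827/17⌋ + ⌊3827/19⌋ - ⌊3827/323⌋ = 225 + 201 - 11 = 415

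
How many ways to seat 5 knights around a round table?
Circular: fix one position, arrange the rest. (5-1)! = 24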